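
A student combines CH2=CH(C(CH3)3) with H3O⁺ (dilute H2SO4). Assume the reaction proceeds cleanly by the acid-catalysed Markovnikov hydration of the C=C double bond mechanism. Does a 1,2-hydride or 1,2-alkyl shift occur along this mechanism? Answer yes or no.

yes

The first-formed carbocation is secondary.
The adjacent tert-butyl carbon has no hydrogen but bears methyl groups; migration of one methyl with its bonding pair (a 1,2-methyl shift) places the charge on a tertiary centre.
Tertiary is more stable than secondary, so the shift occurs.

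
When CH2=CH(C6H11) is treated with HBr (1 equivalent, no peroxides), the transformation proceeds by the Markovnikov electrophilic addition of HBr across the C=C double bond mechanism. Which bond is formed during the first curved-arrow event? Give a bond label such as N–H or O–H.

C–H

Step 1: Electrophilic addition begins with the π(C=C) electrons forming a bond to the proton of HBr. Following Markovnikov's rule, the resulting cation is secondary. The H–Br bond breaks heterolytically, releasing Br⁻.
The bond formed in this step is the C–H bond.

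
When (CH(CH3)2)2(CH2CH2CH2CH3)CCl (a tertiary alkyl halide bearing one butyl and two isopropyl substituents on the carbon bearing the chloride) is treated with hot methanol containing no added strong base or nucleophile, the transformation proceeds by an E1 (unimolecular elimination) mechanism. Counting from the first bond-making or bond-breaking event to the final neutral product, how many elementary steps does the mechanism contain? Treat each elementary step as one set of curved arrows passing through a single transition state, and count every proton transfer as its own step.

2

Step 1: The C–Cl bond breaks with both electrons going to the chloride; Cl⁻ leaves and a tertiary carbocation remains.
(No 1,2-shift: no single shift to an adjacent carbon would give a more stable cation.)
Step 2: A weak base (a methanol molecule from the solvent) removes a proton from a carbon adjacent to the cationic centre; the electrons of that C–H bond become the new π(C=C) bond, giving the alkene.
Total: 2 elementary steps.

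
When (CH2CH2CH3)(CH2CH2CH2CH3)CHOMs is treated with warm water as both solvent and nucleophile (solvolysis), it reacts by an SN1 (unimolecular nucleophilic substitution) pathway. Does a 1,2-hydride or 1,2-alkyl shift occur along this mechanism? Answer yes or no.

The first-formed carbocation is secondary.
No single 1,2-shift to an adjacent carbon would produce a more-substituted cation than the one already present, so no rearrangement occurs.

no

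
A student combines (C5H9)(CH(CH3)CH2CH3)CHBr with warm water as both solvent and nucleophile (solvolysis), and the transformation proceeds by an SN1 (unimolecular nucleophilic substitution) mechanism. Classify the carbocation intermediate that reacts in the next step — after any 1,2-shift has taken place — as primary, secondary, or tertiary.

tertiary

Step 1: Unassisted departure of Br⁻ (taking the C–Br bonding pair) generates a secondary carbocation.
Step 2: A hydride (H with its bonding pair) migrates from the adjacent sec-butyl carbon to the cationic centre — a 1,2-hydride shift — upgrading the secondary cation to a tertiary one.
The cation rearranges from secondary to tertiary via a 1,2-hydride shift from the adjacent sec-butyl carbon; the tertiary cation is what reacts next.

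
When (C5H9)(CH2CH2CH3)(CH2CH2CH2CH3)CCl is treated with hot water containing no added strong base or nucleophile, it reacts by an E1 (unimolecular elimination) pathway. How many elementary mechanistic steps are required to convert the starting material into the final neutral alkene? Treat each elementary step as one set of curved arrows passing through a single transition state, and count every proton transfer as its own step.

Step 1: Rate-determining heterolysis of the C–Cl bond gives Cl⁻ and a tertiary carbocation.
(No 1,2-shift: no single shift to an adjacent carbon would give a more stable cation.)
Step 2: A water molecule (solvent) deprotonates a β-carbon; as the C–H bond breaks, those electrons form the new alkene π bond.
Total: 2 elementary steps.

2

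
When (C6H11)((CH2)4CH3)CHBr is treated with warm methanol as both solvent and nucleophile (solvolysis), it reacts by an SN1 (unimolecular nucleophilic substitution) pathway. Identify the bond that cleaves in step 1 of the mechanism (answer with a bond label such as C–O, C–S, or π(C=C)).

C–Br

Step 1: Unassisted departure of Br⁻ (taking the C–Br bonding pair) generates a secondary carbocation.
The bond broken in this step is the C–Br bond.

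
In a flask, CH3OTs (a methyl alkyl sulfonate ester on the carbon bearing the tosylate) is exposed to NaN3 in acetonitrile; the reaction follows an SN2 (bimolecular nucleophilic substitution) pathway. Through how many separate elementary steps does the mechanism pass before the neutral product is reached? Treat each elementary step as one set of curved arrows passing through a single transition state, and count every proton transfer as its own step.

Step 1: The azide nucleophile donates a lone pair from N to the α-carbon in a backside attack; simultaneously the C–O σ-bond breaks and both of its electrons leave with TsO⁻. One concerted step with inversion of configuration.
Total: 1 elementary step.

1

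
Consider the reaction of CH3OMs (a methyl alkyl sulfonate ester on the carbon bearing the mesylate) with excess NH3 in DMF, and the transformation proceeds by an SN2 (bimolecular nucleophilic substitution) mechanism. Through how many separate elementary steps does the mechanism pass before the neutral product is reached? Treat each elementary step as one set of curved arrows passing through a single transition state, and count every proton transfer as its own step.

Step 1: A lone pair on the N of NH3 attacks the α-carbon from the back side while the C–O bond breaks; both bonding electrons leave with MsO⁻. The product of this concerted step is an alkylammonium ion.
Step 2: A second equivalent of NH3 removes a proton from the N, giving the neutral product.
Total: 2 elementary steps.

2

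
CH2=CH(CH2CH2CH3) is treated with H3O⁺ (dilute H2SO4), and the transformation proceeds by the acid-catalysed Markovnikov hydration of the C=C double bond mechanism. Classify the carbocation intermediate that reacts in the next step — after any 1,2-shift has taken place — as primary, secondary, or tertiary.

secondary

Step 1: Protonation of the alkene by H3O⁺: the π bond acts as the nucleophile and picks up H⁺, giving the more stable (Markovnikov) secondary carbocation. H2O is released.
No single 1,2-shift to an adjacent carbon would give a more-substituted cation, so no rearrangement occurs.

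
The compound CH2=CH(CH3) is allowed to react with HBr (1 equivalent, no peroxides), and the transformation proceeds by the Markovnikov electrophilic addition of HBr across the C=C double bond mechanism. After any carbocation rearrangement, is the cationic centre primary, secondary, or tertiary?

Step 1: Protonation of the alkene by HBr: the π bond acts as the nucleophile and picks up H⁺, giving the more stable (Markovnikov) secondary carbocation. The H–Br bond breaks heterolytically, releasing Br⁻.
No single 1,2-shift to an adjacent carbon would give a more-substituted cation, so no rearrangement occurs.

secondary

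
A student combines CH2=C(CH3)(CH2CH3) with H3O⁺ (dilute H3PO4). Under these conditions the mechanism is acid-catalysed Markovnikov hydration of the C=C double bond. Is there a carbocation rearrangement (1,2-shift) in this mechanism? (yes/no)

no

The first-formed carbocation is tertiary.
No single 1,2-shift to an adjacent carbon would produce a more-substituted cation than the one already present, so no rearrangement occurs.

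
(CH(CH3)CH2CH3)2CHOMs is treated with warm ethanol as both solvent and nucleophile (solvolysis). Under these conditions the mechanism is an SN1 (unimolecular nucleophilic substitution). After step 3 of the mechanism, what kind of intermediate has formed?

Step 1: Unassisted departure of MsO⁻ (taking the C–O bonding pair) generates a secondary carbocation.
Step 2: A 1,2-hydride shift from the adjacent sec-butyl carbon moves the positive charge from the secondary centre to an adjacent carbon, generating a more stable tertiary carbocation.
Step 3: CH3CH2OH donates an oxygen lone pair into the empty p orbital of the cation, giving a protonated ether (an oxonium ion).
After step 3 the species present is an oxonium ion.

oxonium ion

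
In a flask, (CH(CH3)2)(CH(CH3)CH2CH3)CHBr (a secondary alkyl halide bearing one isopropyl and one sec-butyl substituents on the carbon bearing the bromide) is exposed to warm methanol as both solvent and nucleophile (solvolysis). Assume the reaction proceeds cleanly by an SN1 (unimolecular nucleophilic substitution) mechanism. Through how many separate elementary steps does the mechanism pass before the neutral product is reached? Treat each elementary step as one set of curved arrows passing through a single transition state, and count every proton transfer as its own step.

Step 1: Rate-determining heterolysis of the C–Br bond gives Br⁻ and a secondary carbocation.
Step 2: A hydride (H with its bonding pair) migrates from the adjacent isopropyl carbon to the cationic centre — a 1,2-hydride shift — upgrading the secondary cation to a tertiary one.
Step 3: Nucleophilic capture: the oxygen of CH3OH bonds to the cationic carbon, producing an oxonium-ion intermediate.
Step 4: A second solvent molecule removes the proton on oxygen, giving the neutral ether product.
Total: 4 elementary steps.

4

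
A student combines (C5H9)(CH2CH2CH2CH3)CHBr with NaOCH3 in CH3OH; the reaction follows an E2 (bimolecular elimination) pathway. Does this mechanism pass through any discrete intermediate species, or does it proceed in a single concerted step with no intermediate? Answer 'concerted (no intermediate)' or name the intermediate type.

concerted (no intermediate)

Concerted anti-periplanar elimination: CH3O⁻ abstracts a β-H while Br⁻ leaves, and the C–H electrons become the new C=C π bond — all in a single transition state.
All bond changes occur in one transition state; no discrete intermediate is formed.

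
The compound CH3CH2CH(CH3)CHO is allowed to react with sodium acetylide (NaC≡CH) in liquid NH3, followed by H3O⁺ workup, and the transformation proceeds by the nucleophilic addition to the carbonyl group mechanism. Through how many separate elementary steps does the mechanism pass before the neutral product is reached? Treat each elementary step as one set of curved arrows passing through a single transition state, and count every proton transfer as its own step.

Step 1: A lone pair / filled orbital on HC≡C⁻ attacks the electrophilic carbonyl carbon; the π(C=O) electrons shift onto oxygen, producing a tetrahedral alkoxide intermediate.
Step 2: Protonation of the alkoxide by H3O⁺ workup furnishes a propargyl alcohol.
Total: 2 elementary steps.

2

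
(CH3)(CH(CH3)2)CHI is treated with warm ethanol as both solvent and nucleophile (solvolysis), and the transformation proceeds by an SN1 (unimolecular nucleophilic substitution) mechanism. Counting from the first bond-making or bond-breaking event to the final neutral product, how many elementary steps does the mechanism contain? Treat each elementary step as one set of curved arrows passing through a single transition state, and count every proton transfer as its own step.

Step 1: Unassisted departure of I⁻ (taking the C–I bonding pair) generates a secondary carbocation.
Step 2: A hydride (H with its bonding pair) migrates from the adjacent isopropyl carbon to the cationic centre — a 1,2-hydride shift — upgrading the secondary cation to a tertiary one.
Step 3: CH3CH2OH donates an oxygen lone pair into the empty p orbital of the cation, giving a protonated ether (an oxonium ion).
Step 4: Deprotonation of the oxonium oxygen by solvent ethanol yields the neutral ether.
Total: 4 elementary steps.

4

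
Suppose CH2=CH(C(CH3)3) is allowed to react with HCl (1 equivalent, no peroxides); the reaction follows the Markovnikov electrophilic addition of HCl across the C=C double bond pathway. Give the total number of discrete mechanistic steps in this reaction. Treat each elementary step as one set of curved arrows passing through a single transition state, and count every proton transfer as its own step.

3

Step 1: Protonation of the alkene by HCl: the π bond acts as the nucleophile and picks up H⁺, giving the more stable (Markovnikov) secondary carbocation. The H–Cl bond breaks heterolytically, releasing Cl⁻.
Step 2: A 1,2-methyl shift from the adjacent tert-butyl carbon moves the positive charge from the secondary centre to an adjacent carbon, generating a more stable tertiary carbocation.
Step 3: Cl⁻ captures the cation: a lone pair on Cl⁻ fills the empty p orbital, producing the alkyl halide product.
Total: 3 elementary steps.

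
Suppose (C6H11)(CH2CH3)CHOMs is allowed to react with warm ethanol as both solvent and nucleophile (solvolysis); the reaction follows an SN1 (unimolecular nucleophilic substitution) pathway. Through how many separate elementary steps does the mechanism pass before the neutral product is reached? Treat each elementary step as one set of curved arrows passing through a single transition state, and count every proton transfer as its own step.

Step 1: Unassisted departure of MsO⁻ (taking the C–O bonding pair) generates a secondary carbocation.
Step 2: Carbocation rearrangement: a 1,2-hydride shift from the adjacent cyclohexyl carbon converts the initially-formed secondary cation into the more stable tertiary cation.
Step 3: A lone pair on the oxygen of CH3CH2OH attacks the carbocation, forming a new C–O σ-bond and an oxonium ion.
Step 4: Deprotonation of the oxonium oxygen by solvent ethanol yields the neutral ether.
Total: 4 elementary steps.

4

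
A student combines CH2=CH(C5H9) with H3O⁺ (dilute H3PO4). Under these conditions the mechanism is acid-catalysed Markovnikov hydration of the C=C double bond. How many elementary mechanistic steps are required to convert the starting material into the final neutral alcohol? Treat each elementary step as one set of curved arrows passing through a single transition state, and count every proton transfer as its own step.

Step 1: The π electrons of the C=C bond attack a proton of H3O⁺; Markovnikov addition places the new C–H on the less-substituted alkene carbon, so the positive charge ends up on the more-substituted carbon — a secondary carbocation. H2O is released.
Step 2: Carbocation rearrangement: a 1,2-hydride shift from the adjacent cyclopentyl carbon converts the initially-formed secondary cation into the more stable tertiary cation.
Step 3: Water acts as the nucleophile: an oxygen lone pair bonds to the cationic carbon, giving an oxonium-ion intermediate.
Step 4: Deprotonation of the oxonium ion by a water molecule delivers the neutral alcohol and regenerates the acid catalyst.
Total: 4 elementary steps.

4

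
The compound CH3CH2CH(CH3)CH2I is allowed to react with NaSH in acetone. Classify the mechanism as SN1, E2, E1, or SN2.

Conditions: a primary substrate with a strong nucleophile in the polar aprotic solvent acetone.
These conditions are the textbook signature of the SN2 pathway.
An unhindered substrate with a strong nucleophile in a polar aprotic solvent favours one-step backside displacement.

SN2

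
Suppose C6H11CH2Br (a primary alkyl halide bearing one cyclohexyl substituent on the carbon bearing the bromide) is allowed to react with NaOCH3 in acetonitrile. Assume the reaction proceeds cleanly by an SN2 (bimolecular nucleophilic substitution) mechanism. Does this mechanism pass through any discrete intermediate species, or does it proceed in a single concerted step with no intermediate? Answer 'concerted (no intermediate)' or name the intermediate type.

The methoxide nucleophile donates a lone pair from O to the α-carbon in a backside attack; simultaneously the C–Br σ-bond breaks and both of its electrons leave with Br⁻. One concerted step with inversion of configuration.
All bond changes occur in one transition state; no discrete intermediate is formed.

concerted (no intermediate)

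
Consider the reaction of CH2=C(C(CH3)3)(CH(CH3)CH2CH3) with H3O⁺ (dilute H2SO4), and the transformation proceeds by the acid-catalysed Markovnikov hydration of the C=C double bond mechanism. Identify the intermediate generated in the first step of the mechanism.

tertiary carbocation

Step 1: Protonation of the alkene by H3O⁺: the π bond acts as the nucleophile and picks up H⁺, giving the more stable (Markovnikov) tertiary carbocation. H2O is released.
After step 1 the species present is a tertiary carbocation.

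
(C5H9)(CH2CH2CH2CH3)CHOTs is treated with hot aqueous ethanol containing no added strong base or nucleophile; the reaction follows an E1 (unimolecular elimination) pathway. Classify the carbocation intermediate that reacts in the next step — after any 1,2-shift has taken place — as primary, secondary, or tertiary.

tertiary

Step 1: Unassisted departure of TsO⁻ (taking the C–O bonding pair) generates a secondary carbocation.
Step 2: A 1,2-hydride shift from the adjacent cyclopentyl carbon moves the positive charge from the secondary centre to an adjacent carbon, generating a more stable tertiary carbocation.
The cation rearranges from secondary to tertiary via a 1,2-hydride shift from the adjacent cyclopentyl carbon; the tertiary cation is what reacts next.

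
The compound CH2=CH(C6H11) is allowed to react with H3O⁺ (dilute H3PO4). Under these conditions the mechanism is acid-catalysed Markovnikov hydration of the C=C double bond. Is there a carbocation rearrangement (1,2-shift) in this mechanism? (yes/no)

The first-formed carbocation is secondary.
The adjacent cyclohexyl carbon already bears 2 other carbon substituents and has a hydrogen to migrate; after a 1,2-hydride shift from that carbon the positive charge sits on a tertiary centre.
Tertiary is more stable than secondary, so the shift occurs.

yes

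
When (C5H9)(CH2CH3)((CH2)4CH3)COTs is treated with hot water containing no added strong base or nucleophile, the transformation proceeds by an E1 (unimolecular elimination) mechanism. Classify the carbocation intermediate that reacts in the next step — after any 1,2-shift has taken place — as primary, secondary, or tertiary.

tertiary

Step 1: Ionisation: the C–O σ-bond cleaves heterolytically; both bonding electrons depart with TsO⁻, leaving a tertiary carbocation at the α-carbon.
No single 1,2-shift to an adjacent carbon would give a more-substituted cation, so no rearrangement occurs.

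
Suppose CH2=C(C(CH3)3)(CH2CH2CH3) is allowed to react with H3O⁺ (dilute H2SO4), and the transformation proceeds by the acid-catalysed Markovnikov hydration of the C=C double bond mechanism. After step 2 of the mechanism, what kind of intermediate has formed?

Step 1: Protonation of the alkene by H3O⁺: the π bond acts as the nucleophile and picks up H⁺, giving the more stable (Markovnikov) tertiary carbocation. H2O is released.
Step 2: A lone pair on the oxygen of H2O attacks the carbocation, forming a C–O bond and an oxonium ion (a protonated alcohol).
After step 2 the species present is an oxonium ion.

oxonium ion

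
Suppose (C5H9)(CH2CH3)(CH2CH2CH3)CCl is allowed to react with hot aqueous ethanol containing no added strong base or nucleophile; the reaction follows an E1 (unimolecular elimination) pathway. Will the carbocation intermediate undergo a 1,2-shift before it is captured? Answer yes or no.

no

The first-formed carbocation is tertiary.
No single 1,2-shift to an adjacent carbon would produce a more-substituted cation than the one already present, so no rearrangement occurs.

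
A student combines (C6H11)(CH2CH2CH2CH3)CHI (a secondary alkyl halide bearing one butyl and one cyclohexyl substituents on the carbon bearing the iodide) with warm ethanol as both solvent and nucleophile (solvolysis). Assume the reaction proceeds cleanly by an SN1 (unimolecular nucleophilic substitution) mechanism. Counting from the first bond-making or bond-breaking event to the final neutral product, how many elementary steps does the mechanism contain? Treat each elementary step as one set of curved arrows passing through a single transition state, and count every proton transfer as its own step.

Step 1: The C–I bond breaks with both electrons going to the iodide; I⁻ leaves and a secondary carbocation remains.
Step 2: A hydride (H with its bonding pair) migrates from the adjacent cyclohexyl carbon to the cationic centre — a 1,2-hydride shift — upgrading the secondary cation to a tertiary one.
Step 3: Nucleophilic capture: the oxygen of CH3CH2OH bonds to the cationic carbon, producing an oxonium-ion intermediate.
Step 4: Deprotonation of the oxonium oxygen by solvent ethanol yields the neutral ether.
Total: 4 elementary steps.

4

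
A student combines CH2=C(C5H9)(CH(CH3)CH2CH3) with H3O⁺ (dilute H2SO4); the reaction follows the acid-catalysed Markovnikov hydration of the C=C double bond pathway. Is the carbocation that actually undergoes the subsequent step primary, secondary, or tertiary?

Step 1: Electrophilic addition begins with the π(C=C) electrons forming a bond to the proton of H3O⁺. Following Markovnikov's rule, the resulting cation is tertiary. H2O is released.
No single 1,2-shift to an adjacent carbon would give a more-substituted cation, so no rearrangement occurs.

tertiary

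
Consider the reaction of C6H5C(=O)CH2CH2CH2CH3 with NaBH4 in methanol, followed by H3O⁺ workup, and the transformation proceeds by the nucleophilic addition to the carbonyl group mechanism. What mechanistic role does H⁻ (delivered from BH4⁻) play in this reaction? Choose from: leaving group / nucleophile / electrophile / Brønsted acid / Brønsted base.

Step 1: A lone pair / filled orbital on H⁻ (delivered from BH4⁻) attacks the electrophilic carbonyl carbon; the π(C=O) electrons shift onto oxygen, producing a tetrahedral alkoxide intermediate.
H⁻ (delivered from BH4⁻) donates an electron pair to form a new σ-bond to carbon — it is the nucleophile.

nucleophile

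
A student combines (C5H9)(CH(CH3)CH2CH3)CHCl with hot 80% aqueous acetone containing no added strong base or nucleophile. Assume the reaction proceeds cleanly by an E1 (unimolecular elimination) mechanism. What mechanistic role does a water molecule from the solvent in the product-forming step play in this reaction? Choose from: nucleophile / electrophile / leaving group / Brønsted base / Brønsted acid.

Step 3: A water molecule (solvent) deprotonates a β-carbon; as the C–H bond breaks, those electrons form the new alkene π bond.
A water molecule from the solvent in the product-forming step accepts a proton in a proton-transfer step — a Brønsted base.

Brønsted base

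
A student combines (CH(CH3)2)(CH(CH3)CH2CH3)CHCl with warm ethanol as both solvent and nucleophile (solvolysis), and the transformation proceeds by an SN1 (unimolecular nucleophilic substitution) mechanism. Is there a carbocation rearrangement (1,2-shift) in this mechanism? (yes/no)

yes

The first-formed carbocation is secondary.
The adjacent isopropyl carbon already bears 2 other carbon substituents and has a hydrogen to migrate; after a 1,2-hydride shift from that carbon the positive charge sits on a tertiary centre.
Tertiary is more stable than secondary, so the shift occurs.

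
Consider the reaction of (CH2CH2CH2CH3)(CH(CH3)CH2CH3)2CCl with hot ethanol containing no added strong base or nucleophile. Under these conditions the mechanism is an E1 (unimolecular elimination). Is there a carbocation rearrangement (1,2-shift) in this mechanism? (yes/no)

no

The first-formed carbocation is tertiary.
No single 1,2-shift to an adjacent carbon would produce a more-substituted cation than the one already present, so no rearrangement occurs.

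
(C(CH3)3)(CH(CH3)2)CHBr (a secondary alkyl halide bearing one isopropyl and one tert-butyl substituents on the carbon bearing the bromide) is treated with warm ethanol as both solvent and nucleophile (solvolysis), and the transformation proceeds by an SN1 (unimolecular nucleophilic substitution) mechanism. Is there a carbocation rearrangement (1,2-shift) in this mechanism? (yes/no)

The first-formed carbocation is secondary.
The adjacent isopropyl carbon already bears 2 other carbon substituents and has a hydrogen to migrate; after a 1,2-hydride shift from that carbon the positive charge sits on a tertiary centre.
Tertiary is more stable than secondary, so the shift occurs.

yes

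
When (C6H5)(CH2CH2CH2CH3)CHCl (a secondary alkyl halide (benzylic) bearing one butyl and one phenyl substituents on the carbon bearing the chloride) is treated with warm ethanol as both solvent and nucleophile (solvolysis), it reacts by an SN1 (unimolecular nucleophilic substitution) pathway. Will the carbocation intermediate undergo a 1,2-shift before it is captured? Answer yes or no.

The first-formed carbocation is secondary.
No single 1,2-shift to an adjacent carbon would produce a more-substituted cation than the one already present, so no rearrangement occurs.

no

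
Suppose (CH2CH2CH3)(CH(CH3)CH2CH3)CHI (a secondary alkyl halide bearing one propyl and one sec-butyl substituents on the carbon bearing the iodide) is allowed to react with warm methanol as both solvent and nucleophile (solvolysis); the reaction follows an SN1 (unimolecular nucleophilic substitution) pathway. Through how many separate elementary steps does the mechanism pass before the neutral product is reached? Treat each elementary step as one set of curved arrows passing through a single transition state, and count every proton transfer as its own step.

4

Step 1: Rate-determining heterolysis of the C–I bond gives I⁻ and a secondary carbocation.
Step 2: A 1,2-hydride shift from the adjacent sec-butyl carbon moves the positive charge from the secondary centre to an adjacent carbon, generating a more stable tertiary carbocation.
Step 3: A lone pair on the oxygen of CH3OH attacks the carbocation, forming a new C–O σ-bond and an oxonium ion.
Step 4: Deprotonation of the oxonium oxygen by solvent methanol yields the neutral ether.
Total: 4 elementary steps.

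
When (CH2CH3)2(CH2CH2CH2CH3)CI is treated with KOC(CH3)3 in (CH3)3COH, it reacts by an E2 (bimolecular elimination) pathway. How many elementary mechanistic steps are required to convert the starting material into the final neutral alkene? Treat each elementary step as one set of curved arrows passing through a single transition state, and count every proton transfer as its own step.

Step 1: In one step, (CH3)3CO⁻ pulls off a β-proton, the C–I bond cleaves, and a C=C double bond forms between the α- and β-carbons (E2, anti elimination).
Total: 1 elementary step.

1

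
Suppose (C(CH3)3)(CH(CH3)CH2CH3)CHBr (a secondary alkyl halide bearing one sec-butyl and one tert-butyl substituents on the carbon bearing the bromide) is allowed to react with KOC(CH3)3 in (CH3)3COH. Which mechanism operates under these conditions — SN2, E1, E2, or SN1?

E2

Conditions: a strong/bulky base with a secondary substrate bearing a β-hydrogen.
These conditions are the textbook signature of the E2 pathway.
A strong (often hindered) base removes a β-H in concert with loss of the leaving group — bimolecular elimination.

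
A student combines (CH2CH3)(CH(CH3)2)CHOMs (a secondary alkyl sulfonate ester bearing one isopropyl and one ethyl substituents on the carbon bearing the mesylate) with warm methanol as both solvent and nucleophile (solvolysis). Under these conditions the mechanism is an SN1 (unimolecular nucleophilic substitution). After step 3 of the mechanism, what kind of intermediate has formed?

Step 1: The C–O bond breaks with both electrons going to the mesylate; MsO⁻ leaves and a secondary carbocation remains.
Step 2: A 1,2-hydride shift from the adjacent isopropyl carbon moves the positive charge from the secondary centre to an adjacent carbon, generating a more stable tertiary carbocation.
Step 3: Nucleophilic capture: the oxygen of CH3OH bonds to the cationic carbon, producing an oxonium-ion intermediate.
After step 3 the species present is an oxonium ion.

oxonium ion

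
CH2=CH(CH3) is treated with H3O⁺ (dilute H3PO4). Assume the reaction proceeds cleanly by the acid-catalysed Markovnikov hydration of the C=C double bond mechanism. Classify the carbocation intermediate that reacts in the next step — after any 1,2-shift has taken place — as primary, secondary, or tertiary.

secondary

Step 1: Electrophilic addition begins with the π(C=C) electrons forming a bond to the proton of H3O⁺. Following Markovnikov's rule, the resulting cation is secondary. H2O is released.
No single 1,2-shift to an adjacent carbon would give a more-substituted cation, so no rearrangement occurs.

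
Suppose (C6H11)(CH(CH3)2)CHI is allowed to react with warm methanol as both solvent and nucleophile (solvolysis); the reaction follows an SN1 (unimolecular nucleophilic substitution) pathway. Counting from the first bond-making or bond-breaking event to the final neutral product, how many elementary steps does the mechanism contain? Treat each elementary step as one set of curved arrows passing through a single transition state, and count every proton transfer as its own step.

Step 1: Ionisation: the C–I σ-bond cleaves heterolytically; both bonding electrons depart with I⁻, leaving a secondary carbocation at the α-carbon.
Step 2: Carbocation rearrangement: a 1,2-hydride shift from the adjacent cyclohexyl carbon converts the initially-formed secondary cation into the more stable tertiary cation.
Step 3: CH3OH donates an oxygen lone pair into the empty p orbital of the cation, giving a protonated ether (an oxonium ion).
Step 4: Deprotonation of the oxonium oxygen by solvent methanol yields the neutral ether.
Total: 4 elementary steps.

4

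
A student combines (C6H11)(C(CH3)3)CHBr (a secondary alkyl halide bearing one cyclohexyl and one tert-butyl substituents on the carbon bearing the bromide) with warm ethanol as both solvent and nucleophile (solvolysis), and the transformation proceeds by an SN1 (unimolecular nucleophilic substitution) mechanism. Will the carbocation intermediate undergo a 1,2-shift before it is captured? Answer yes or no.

The first-formed carbocation is secondary.
The adjacent cyclohexyl carbon already bears 2 other carbon substituents and has a hydrogen to migrate; after a 1,2-hydride shift from that carbon the positive charge sits on a tertiary centre.
Tertiary is more stable than secondary, so the shift occurs.

yes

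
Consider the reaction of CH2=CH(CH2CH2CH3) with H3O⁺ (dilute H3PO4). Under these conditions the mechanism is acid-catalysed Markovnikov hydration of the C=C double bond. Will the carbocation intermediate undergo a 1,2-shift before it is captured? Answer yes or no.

no

The first-formed carbocation is secondary.
No single 1,2-shift to an adjacent carbon would produce a more-substituted cation than the one already present, so no rearrangement occurs.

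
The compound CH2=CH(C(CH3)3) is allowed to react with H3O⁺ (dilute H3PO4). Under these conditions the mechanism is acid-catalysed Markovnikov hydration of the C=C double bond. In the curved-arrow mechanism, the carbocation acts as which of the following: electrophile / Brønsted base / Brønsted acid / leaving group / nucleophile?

Step 3: A lone pair on the oxygen of H2O attacks the carbocation, forming a C–O bond and an oxonium ion (a protonated alcohol).
The carbocation accepts an electron pair into an empty or π* orbital — it is the electrophile.

electrophile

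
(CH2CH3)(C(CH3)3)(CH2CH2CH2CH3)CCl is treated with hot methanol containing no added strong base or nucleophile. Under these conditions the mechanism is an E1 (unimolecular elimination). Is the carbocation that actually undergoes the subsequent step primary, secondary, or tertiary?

tertiary

Step 1: The C–Cl bond breaks with both electrons going to the chloride; Cl⁻ leaves and a tertiary carbocation remains.
No single 1,2-shift to an adjacent carbon would give a more-substituted cation, so no rearrangement occurs.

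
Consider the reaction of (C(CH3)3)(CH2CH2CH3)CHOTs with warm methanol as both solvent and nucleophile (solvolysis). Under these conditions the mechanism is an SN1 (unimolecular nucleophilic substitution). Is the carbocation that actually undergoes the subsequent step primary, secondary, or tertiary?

Step 1: Rate-determining heterolysis of the C–O bond gives TsO⁻ and a secondary carbocation.
Step 2: A methyl group with its bonding pair migrates from the adjacent tert-butyl carbon to the cationic centre — a 1,2-methyl shift — upgrading the secondary cation to a tertiary one.
The cation rearranges from secondary to tertiary via a 1,2-methyl shift from the adjacent tert-butyl carbon; the tertiary cation is what reacts next.

tertiary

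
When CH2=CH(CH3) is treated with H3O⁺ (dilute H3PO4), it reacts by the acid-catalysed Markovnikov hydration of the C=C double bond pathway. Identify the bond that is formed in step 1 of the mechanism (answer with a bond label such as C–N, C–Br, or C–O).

Step 1: Protonation of the alkene by H3O⁺: the π bond acts as the nucleophile and picks up H⁺, giving the more stable (Markovnikov) secondary carbocation. H2O is released.
The bond formed in this step is the C–H bond.

C–H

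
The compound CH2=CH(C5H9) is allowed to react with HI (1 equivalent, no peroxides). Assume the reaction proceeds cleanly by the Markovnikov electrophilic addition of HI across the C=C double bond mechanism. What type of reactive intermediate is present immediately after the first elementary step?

Step 1: Protonation of the alkene by HI: the π bond acts as the nucleophile and picks up H⁺, giving the more stable (Markovnikov) secondary carbocation. The H–I bond breaks heterolytically, releasing I⁻.
After step 1 the species present is a secondary carbocation.

secondary carbocation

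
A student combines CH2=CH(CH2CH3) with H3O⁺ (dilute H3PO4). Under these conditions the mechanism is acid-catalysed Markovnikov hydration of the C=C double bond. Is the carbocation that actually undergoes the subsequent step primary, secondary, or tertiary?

secondary

Step 1: Electrophilic addition begins with the π(C=C) electrons forming a bond to the proton of H3O⁺. Following Markovnikov's rule, the resulting cation is secondary. H2O is released.
No single 1,2-shift to an adjacent carbon would give a more-substituted cation, so no rearrangement occurs.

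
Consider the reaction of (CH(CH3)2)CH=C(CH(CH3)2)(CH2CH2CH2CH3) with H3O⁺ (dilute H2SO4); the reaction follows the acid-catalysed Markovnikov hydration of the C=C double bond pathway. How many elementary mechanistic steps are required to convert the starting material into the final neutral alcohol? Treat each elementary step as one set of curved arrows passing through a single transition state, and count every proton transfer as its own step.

3

Step 1: The π electrons of the C=C bond attack a proton of H3O⁺; Markovnikov addition places the new C–H on the less-substituted alkene carbon, so the positive charge ends up on the more-substituted carbon — a tertiary carbocation. H2O is released.
(No 1,2-shift: no single shift to an adjacent carbon would give a more stable cation.)
Step 2: Nucleophilic capture of the cation by H2O produces the protonated alcohol (an oxonium ion).
Step 3: Deprotonation of the oxonium ion by a water molecule delivers the neutral alcohol and regenerates the acid catalyst.
Total: 3 elementary steps.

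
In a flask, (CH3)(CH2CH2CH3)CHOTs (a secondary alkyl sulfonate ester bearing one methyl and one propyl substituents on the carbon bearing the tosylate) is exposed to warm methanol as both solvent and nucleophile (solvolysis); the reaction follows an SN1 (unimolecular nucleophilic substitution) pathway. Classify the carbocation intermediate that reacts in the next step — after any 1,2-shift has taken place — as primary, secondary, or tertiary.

secondary

Step 1: The C–O bond breaks with both electrons going to the tosylate; TsO⁻ leaves and a secondary carbocation remains.
No single 1,2-shift to an adjacent carbon would give a more-substituted cation, so no rearrangement occurs.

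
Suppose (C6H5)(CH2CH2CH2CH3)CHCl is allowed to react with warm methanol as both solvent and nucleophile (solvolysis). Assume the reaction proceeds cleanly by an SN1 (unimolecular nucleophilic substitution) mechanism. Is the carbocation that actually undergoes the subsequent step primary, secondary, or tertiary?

Step 1: Ionisation: the C–Cl σ-bond cleaves heterolytically; both bonding electrons depart with Cl⁻, leaving a secondary carbocation at the α-carbon.
No single 1,2-shift to an adjacent carbon would give a more-substituted cation, so no rearrangement occurs.

secondary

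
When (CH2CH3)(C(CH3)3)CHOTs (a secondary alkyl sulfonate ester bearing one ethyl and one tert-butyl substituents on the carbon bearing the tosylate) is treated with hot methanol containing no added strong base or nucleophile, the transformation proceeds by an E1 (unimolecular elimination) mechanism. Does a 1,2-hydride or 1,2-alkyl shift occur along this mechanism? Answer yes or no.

The first-formed carbocation is secondary.
The adjacent tert-butyl carbon has no hydrogen but bears methyl groups; migration of one methyl with its bonding pair (a 1,2-methyl shift) places the charge on a tertiary centre.
Tertiary is more stable than secondary, so the shift occurs.

yes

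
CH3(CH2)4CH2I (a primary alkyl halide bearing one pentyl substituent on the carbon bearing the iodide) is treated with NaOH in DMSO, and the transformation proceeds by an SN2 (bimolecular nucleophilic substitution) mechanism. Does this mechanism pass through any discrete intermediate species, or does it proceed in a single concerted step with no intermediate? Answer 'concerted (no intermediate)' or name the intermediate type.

The hydroxide nucleophile donates a lone pair from O to the α-carbon in a backside attack; simultaneously the C–I σ-bond breaks and both of its electrons leave with I⁻. One concerted step with inversion of configuration.
All bond changes occur in one transition state; no discrete intermediate is formed.

concerted (no intermediate)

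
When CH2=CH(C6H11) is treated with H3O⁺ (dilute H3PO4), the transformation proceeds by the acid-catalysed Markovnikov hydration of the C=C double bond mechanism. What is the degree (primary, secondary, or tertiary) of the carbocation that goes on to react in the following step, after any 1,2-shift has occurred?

Step 1: The π electrons of the C=C bond attack a proton of H3O⁺; Markovnikov addition places the new C–H on the less-substituted alkene carbon, so the positive charge ends up on the more-substituted carbon — a secondary carbocation. H2O is released.
Step 2: A 1,2-hydride shift from the adjacent cyclohexyl carbon moves the positive charge from the secondary centre to an adjacent carbon, generating a more stable tertiary carbocation.
The cation rearranges from secondary to tertiary via a 1,2-hydride shift from the adjacent cyclohexyl carbon; the tertiary cation is what reacts next.

tertiary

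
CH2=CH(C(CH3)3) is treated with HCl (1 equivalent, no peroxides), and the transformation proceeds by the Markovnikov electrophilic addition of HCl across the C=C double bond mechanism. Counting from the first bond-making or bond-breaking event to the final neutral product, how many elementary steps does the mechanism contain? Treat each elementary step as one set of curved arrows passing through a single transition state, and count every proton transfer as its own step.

Step 1: Electrophilic addition begins with the π(C=C) electrons forming a bond to the proton of HCl. Following Markovnikov's rule, the resulting cation is secondary. The H–Cl bond breaks heterolytically, releasing Cl⁻.
Step 2: A methyl group with its bonding pair migrates from the adjacent tert-butyl carbon to the cationic centre — a 1,2-methyl shift — upgrading the secondary cation to a tertiary one.
Step 3: Cl⁻ captures the cation: a lone pair on Cl⁻ fills the empty p orbital, producing the alkyl halide product.
Total: 3 elementary steps.

3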